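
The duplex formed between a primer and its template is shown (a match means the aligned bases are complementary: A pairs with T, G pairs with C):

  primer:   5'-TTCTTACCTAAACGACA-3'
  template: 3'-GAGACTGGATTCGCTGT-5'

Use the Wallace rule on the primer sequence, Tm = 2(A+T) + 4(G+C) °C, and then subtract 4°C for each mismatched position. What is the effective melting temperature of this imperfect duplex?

34°C

Primer base counts: A=6, T=5, G=1, C=5 → A+T=11, G+C=6
Perfect-match Tm = 2(11) + 4(6) = 22 + 24 = 46°C
Mismatches (positions where the bases are not complementary): 3 (at positions 1, 5, 12)
Effective Tm = 46 − 3×4 = 46 − 12 = 34°C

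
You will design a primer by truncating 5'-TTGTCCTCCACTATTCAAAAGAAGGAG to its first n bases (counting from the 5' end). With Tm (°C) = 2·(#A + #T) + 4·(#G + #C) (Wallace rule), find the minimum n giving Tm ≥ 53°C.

n = 20

First 19 bases: TTGTCCTCCACTATTCAAA → Tm = 52°C (< 53°C)
First 20 bases: TTGTCCTCCACTATTCAAAA → Tm = 54°C (≥ 53°C)
Since every base adds ≥2°C, Tm only increases with n, so the threshold is first crossed at n = 20.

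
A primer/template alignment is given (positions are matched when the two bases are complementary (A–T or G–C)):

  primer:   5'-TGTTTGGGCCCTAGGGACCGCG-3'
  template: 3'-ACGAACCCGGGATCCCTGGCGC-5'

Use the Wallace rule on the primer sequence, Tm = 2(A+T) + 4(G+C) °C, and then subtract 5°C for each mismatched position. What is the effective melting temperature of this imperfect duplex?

Primer base counts: A=2, T=5, G=9, C=6 → A+T=7, G+C=15
Perfect-match Tm = 2(7) + 4(15) = 14 + 60 = 74°C
Mismatches (positions where the bases are not complementary): 1 (at position 3)
Effective Tm = 74 − 1×5 = 74 − 5 = 69°C

69°C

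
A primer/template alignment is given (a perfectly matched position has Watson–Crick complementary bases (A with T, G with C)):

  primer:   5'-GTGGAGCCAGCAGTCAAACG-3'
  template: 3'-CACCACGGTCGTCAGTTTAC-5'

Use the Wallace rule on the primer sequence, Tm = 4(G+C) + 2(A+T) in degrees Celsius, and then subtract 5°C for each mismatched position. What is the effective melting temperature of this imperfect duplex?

Primer base counts: A=6, T=2, G=7, C=5 → A+T=8, G+C=12
Perfect-match Tm = 2(8) + 4(12) = 16 + 48 = 64°C
Mismatches (positions where the bases are not complementary): 2 (at positions 5, 19)
Effective Tm = 64 − 2×5 = 64 − 10 = 54°C

54°C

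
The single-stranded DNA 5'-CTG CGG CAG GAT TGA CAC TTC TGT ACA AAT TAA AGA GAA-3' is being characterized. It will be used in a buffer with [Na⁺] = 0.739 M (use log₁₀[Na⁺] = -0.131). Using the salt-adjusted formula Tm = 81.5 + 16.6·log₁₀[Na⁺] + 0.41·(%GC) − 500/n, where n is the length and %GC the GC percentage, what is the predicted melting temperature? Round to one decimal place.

83.3°C

Length n = 39. Counting bases: G=9, T=9, A=14, C=7
G+C = 16, so %GC = 16/39 × 100 = 41.026%
Salt term: 16.6 × (-0.131) = -2.175
GC term: 0.41 × 41.026 = 16.821; length term: −500/39 = −12.821
Tm = 81.5 + (-2.175) + 16.821 − 12.821 = 83.325 → 83.3°C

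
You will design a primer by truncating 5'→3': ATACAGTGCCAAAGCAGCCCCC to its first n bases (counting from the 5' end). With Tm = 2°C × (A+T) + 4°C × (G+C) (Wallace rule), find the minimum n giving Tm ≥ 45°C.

First 15 bases: ATACAGTGCCAAAGC → Tm = 44°C (< 45°C)
First 16 bases: ATACAGTGCCAAAGCA → Tm = 46°C (≥ 45°C)
Since every base adds ≥2°C, Tm only increases with n, so the threshold is first crossed at n = 16.

n = 16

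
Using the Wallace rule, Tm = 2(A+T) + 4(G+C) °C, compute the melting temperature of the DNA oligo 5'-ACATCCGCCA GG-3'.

Scanning the sequence gives G=3, T=1, C=5, A=3.
A+T = 4, G+C = 8
Tm = 2×4 + 4×8 = 40°C

40°C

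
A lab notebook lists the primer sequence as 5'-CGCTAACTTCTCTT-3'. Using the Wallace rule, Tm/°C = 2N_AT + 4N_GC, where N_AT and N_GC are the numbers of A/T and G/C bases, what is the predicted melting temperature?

40°C

Base counts: C=5, T=6, G=1, A=2
A+T = 8, G+C = 6
Tm = 2×8 + 4×6 = 40°C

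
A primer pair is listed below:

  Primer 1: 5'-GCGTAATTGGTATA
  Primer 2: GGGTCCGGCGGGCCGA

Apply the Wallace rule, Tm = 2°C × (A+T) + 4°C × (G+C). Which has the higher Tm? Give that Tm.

Primer 1: A+T=9, G+C=5 → Tm = 2(9)+4(5) = 38°C
Primer 2: A+T=2, G+C=14 → Tm = 2(2)+4(14) = 60°C
38°C vs 60°C → primer 2 is higher.

Primer 2, 60°C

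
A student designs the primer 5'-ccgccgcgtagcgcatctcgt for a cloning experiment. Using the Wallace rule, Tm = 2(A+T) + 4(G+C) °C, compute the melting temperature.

Counting bases: T=4, G=6, C=9, A=2
AT pairs contribute 6, GC pairs contribute 15.
Tm = 4·15 + 2·6 = 60 + 12 = 72°C

72°C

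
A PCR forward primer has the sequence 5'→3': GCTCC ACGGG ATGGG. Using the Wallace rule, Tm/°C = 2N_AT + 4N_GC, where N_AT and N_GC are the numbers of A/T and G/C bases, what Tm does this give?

52°C

Base counts: C=4, T=2, G=7, A=2
So N_AT = 4 and N_GC = 11.
Tm = 2(4) + 4(11) = 8 + 44 = 52°C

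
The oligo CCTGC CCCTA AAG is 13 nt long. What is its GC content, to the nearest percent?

Base counts: G=2, A=3, T=2, C=6
G+C = 2 + 6 = 8 out of 13 bases
%GC = 8/13 × 100 = 61.54% ≈ 62%

62%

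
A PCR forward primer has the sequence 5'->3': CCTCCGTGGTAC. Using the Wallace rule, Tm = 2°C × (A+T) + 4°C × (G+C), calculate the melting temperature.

Base counts: C=5, A=1, T=3, G=3
So N_AT = 4 and N_GC = 8.
Tm = 2(4) + 4(8) = 8 + 32 = 40°C

40°C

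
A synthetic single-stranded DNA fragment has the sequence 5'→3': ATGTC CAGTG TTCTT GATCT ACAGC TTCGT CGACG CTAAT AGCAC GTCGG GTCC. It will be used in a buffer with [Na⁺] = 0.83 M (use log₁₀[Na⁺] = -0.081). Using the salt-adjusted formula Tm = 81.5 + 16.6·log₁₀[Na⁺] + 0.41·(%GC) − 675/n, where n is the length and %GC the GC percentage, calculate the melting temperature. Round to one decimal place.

88.9°C

Length n = 54. Counting bases: G=13, T=16, A=10, C=15
G+C = 28, so %GC = 28/54 × 100 = 51.852%
Salt term: 16.6 × (-0.081) = -1.345
GC term: 0.41 × 51.852 = 21.259; length term: −675/54 = −12.5
Tm = 81.5 + (-1.345) + 21.259 − 12.5 = 88.914 → 88.9°C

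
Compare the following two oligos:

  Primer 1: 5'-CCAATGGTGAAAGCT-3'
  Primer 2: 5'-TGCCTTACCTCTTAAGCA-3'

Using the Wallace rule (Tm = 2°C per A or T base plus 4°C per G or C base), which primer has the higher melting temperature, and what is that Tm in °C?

Primer 1: A+T=8, G+C=7 → Tm = 2(8)+4(7) = 44°C
Primer 2: A+T=10, G+C=8 → Tm = 2(10)+4(8) = 52°C
44°C vs 52°C → primer 2 is higher.

Primer 2, 52°C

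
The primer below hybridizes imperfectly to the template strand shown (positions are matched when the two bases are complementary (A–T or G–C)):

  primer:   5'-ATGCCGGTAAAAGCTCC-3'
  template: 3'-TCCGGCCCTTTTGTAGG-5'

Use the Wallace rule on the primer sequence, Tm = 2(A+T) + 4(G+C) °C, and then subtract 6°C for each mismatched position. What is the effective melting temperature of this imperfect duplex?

Primer base counts: A=5, T=3, G=4, C=5 → A+T=8, G+C=9
Perfect-match Tm = 2(8) + 4(9) = 16 + 36 = 52°C
Mismatches (positions where the bases are not complementary): 4 (at positions 2, 8, 13, 14)
Effective Tm = 52 − 4×6 = 52 − 24 = 28°C

28°C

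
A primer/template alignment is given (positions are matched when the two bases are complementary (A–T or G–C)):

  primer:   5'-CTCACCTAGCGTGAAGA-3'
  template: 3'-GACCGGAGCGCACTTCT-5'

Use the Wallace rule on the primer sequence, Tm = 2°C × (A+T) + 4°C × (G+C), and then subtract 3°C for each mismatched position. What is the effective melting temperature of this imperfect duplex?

43°C

Primer base counts: A=5, T=3, G=4, C=5 → A+T=8, G+C=9
Perfect-match Tm = 2(8) + 4(9) = 16 + 36 = 52°C
Mismatches (positions where the bases are not complementary): 3 (at positions 3, 4, 8)
Effective Tm = 52 − 3×3 = 52 − 9 = 43°C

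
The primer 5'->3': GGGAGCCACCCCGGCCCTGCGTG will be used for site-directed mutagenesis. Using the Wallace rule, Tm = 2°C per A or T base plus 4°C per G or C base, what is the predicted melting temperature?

84°C

Counting bases: G=9, A=2, T=2, C=10
AT pairs contribute 4, GC pairs contribute 19.
Tm = 2×4 + 4×19 = 84°C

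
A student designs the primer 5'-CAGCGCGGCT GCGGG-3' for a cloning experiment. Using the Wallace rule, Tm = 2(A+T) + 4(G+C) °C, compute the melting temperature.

56°C

Counting bases: T=1, A=1, G=8, C=5
AT pairs contribute 2, GC pairs contribute 13.
Tm = 4·13 + 2·2 = 52 + 4 = 56°C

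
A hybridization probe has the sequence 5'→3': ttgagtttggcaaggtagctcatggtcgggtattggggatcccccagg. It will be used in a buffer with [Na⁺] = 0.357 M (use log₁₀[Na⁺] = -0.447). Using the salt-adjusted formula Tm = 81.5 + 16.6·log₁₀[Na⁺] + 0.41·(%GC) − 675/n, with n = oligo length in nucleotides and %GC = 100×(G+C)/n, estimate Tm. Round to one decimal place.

Length n = 48. Base counts: C=9, A=8, T=13, G=18
G+C = 27, so %GC = 27/48 × 100 = 56.25%
Salt term: 16.6 × (-0.447) = -7.42
GC term: 0.41 × 56.25 = 23.062; length term: −675/48 = −14.062
Tm = 81.5 + (-7.42) + 23.062 − 14.062 = 83.08 → 83.1°C

83.1°C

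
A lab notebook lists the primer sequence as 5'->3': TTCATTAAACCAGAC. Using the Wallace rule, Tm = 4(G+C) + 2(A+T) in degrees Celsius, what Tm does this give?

Scanning the sequence gives T=4, A=6, G=1, C=4.
A+T = 10, G+C = 5
Tm = 2(10) + 4(5) = 20 + 20 = 40°C

40°C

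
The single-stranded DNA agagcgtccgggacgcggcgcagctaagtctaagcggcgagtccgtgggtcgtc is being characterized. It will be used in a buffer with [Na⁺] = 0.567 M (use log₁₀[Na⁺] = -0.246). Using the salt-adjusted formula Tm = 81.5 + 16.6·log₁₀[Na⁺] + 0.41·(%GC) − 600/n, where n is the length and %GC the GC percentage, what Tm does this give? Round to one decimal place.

Length n = 54. Base counts: T=8, G=22, A=9, C=15
G+C = 37, so %GC = 37/54 × 100 = 68.519%
Salt term: 16.6 × (-0.246) = -4.084
GC term: 0.41 × 68.519 = 28.093; length term: −600/54 = −11.111
Tm = 81.5 + (-4.084) + 28.093 − 11.111 = 94.398 → 94.4°C

94.4°C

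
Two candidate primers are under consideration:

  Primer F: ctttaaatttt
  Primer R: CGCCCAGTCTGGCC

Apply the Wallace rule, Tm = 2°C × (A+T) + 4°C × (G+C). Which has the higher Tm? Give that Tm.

Primer R, 50°C

Primer F: A+T=10, G+C=1 → Tm = 2(10)+4(1) = 24°C
Primer R: A+T=3, G+C=11 → Tm = 2(3)+4(11) = 50°C
24°C vs 50°C → primer R is higher.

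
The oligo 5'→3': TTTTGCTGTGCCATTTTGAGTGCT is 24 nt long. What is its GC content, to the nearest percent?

T=12, A=2, G=6, C=4
G+C = 6 + 4 = 10 out of 24 bases
%GC = 10/24 × 100 = 41.67% ≈ 42%

42%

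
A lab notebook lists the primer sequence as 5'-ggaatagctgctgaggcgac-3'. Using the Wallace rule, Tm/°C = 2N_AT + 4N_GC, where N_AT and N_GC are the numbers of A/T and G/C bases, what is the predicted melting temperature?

64°C

Scanning the sequence gives T=3, G=8, C=4, A=5.
A+T = 8, G+C = 12
Tm = 2(8) + 4(12) = 16 + 48 = 64°C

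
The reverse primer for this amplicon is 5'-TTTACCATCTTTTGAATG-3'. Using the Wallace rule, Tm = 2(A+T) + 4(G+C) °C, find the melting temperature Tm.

46°C

Base counts: C=3, G=2, T=9, A=4
AT pairs contribute 13, GC pairs contribute 5.
Tm = 4·5 + 2·13 = 20 + 26 = 46°C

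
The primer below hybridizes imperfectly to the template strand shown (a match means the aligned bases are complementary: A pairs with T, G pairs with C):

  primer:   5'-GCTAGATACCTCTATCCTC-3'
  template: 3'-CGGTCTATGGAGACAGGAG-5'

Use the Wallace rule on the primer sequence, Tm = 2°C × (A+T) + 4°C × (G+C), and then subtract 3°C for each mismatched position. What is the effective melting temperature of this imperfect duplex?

Primer base counts: A=4, T=6, G=2, C=7 → A+T=10, G+C=9
Perfect-match Tm = 2(10) + 4(9) = 20 + 36 = 56°C
Mismatches (positions where the bases are not complementary): 2 (at positions 3, 14)
Effective Tm = 56 − 2×3 = 56 − 6 = 50°C

50°C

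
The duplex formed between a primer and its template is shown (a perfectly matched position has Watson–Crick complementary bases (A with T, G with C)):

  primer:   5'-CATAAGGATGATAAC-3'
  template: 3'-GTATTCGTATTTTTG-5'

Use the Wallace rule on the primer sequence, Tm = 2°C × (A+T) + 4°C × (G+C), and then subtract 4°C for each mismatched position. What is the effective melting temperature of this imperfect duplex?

28°C

Primer base counts: A=7, T=3, G=3, C=2 → A+T=10, G+C=5
Perfect-match Tm = 2(10) + 4(5) = 20 + 20 = 40°C
Mismatches (positions where the bases are not complementary): 3 (at positions 7, 10, 12)
Effective Tm = 40 − 3×4 = 40 − 12 = 28°C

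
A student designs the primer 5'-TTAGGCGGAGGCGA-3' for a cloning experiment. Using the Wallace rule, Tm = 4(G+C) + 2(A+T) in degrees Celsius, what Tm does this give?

Base counts: T=2, C=2, G=7, A=3
A+T = 5, G+C = 9
Tm = 2(5) + 4(9) = 10 + 36 = 46°C

46°C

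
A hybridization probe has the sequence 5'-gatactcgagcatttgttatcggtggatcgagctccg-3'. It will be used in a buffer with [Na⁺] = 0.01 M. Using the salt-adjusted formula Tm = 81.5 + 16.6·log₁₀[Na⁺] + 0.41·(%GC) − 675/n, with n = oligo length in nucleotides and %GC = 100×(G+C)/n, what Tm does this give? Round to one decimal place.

Length n = 37. Base counts: T=11, C=8, G=11, A=7
G+C = 19, so %GC = 19/37 × 100 = 51.351%
Salt term: 16.6 × (-2) = -33.2
GC term: 0.41 × 51.351 = 21.054; length term: −675/37 = −18.243
Tm = 81.5 + (-33.2) + 21.054 − 18.243 = 51.111 → 51.1°C

51.1°C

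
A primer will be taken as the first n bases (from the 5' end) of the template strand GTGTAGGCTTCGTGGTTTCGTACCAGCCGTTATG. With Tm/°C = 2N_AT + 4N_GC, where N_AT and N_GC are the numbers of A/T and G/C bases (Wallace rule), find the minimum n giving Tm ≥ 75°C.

First 24 bases: GTGTAGGCTTCGTGGTTTCGTACC → Tm = 74°C (< 75°C)
First 25 bases: GTGTAGGCTTCGTGGTTTCGTACCA → Tm = 76°C (≥ 75°C)
Each additional base adds 2°C (A/T) or 4°C (G/C), so Tm is non-decreasing in n; n = 25 is the first length to reach 75°C.

n = 25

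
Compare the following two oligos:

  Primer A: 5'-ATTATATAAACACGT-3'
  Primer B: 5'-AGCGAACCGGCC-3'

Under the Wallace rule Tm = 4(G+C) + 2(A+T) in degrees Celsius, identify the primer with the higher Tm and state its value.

Primer A: A+T=12, G+C=3 → Tm = 2(12)+4(3) = 36°C
Primer B: A+T=3, G+C=9 → Tm = 2(3)+4(9) = 42°C
36°C vs 42°C → primer B is higher.

Primer B, 42°C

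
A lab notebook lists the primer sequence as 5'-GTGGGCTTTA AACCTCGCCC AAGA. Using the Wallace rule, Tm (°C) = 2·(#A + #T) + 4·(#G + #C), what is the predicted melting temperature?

74°C

Scanning the sequence gives A=6, G=6, C=7, T=5.
So N_AT = 11 and N_GC = 13.
Tm = 2×11 + 4×13 = 74°C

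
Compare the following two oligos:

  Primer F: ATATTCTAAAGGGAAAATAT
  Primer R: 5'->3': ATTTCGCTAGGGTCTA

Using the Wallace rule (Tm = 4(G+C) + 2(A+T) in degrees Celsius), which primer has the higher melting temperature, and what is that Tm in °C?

Primer F, 48°C

Primer F: A+T=16, G+C=4 → Tm = 2(16)+4(4) = 48°C
Primer R: A+T=9, G+C=7 → Tm = 2(9)+4(7) = 46°C
48°C vs 46°C → primer F is higher.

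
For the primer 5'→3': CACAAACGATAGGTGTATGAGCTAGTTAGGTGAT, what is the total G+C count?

14

G=10, T=9, C=4, A=11
Total G or C: 10 + 4 = 14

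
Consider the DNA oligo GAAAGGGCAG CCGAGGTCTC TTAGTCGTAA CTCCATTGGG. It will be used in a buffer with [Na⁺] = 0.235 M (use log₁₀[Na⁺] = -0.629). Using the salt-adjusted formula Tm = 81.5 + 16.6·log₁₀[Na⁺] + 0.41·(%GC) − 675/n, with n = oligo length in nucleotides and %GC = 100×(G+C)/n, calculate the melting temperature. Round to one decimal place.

Length n = 40. Base counts: C=9, G=13, T=9, A=9
G+C = 22, so %GC = 22/40 × 100 = 55%
Salt term: 16.6 × (-0.629) = -10.441
GC term: 0.41 × 55 = 22.55; length term: −675/40 = −16.875
Tm = 81.5 + (-10.441) + 22.55 − 16.875 = 76.734 → 76.7°C

76.7°C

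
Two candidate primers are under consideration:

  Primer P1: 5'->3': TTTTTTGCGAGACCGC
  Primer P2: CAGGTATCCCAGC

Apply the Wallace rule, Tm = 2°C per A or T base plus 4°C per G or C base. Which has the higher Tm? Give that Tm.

Primer P1: A+T=8, G+C=8 → Tm = 2(8)+4(8) = 48°C
Primer P2: A+T=5, G+C=8 → Tm = 2(5)+4(8) = 42°C
48°C vs 42°C → primer P1 is higher.

Primer P1, 48°C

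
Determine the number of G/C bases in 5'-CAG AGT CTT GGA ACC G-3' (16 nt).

Scanning the sequence gives A=4, T=3, C=4, G=5.
Total G or C: 5 + 4 = 9

9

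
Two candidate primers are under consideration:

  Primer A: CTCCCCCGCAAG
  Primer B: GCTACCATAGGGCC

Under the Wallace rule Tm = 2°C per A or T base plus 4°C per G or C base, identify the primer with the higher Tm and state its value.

Primer A: A+T=3, G+C=9 → Tm = 2(3)+4(9) = 42°C
Primer B: A+T=5, G+C=9 → Tm = 2(5)+4(9) = 46°C
42°C vs 46°C → primer B is higher.

Primer B, 46°C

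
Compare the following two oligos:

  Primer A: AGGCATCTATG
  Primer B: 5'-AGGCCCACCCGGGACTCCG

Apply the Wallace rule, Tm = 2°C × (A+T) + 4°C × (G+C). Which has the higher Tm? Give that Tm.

Primer A: A+T=6, G+C=5 → Tm = 2(6)+4(5) = 32°C
Primer B: A+T=4, G+C=15 → Tm = 2(4)+4(15) = 68°C
32°C vs 68°C → primer B is higher.

Primer B, 68°C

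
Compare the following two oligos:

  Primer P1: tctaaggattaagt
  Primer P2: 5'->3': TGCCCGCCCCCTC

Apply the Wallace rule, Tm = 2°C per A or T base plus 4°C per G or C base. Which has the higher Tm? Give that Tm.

Primer P2, 48°C

Primer P1: A+T=10, G+C=4 → Tm = 2(10)+4(4) = 36°C
Primer P2: A+T=2, G+C=11 → Tm = 2(2)+4(11) = 48°C
36°C vs 48°C → primer P2 is higher.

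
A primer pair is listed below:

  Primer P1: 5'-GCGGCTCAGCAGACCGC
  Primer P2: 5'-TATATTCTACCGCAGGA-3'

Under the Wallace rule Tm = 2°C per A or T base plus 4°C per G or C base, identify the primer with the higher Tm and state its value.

Primer P1: A+T=4, G+C=13 → Tm = 2(4)+4(13) = 60°C
Primer P2: A+T=10, G+C=7 → Tm = 2(10)+4(7) = 48°C
60°C vs 48°C → primer P1 is higher.

Primer P1, 60°C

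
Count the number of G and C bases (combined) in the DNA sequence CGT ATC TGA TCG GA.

Counting bases: T=4, C=3, A=3, G=4
Total G or C: 4 + 3 = 7

7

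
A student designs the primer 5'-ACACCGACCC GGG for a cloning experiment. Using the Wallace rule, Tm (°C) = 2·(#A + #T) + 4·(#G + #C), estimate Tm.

46°C

T=0, C=6, G=4, A=3
AT pairs contribute 3, GC pairs contribute 10.
Tm = 2×3 + 4×10 = 46°C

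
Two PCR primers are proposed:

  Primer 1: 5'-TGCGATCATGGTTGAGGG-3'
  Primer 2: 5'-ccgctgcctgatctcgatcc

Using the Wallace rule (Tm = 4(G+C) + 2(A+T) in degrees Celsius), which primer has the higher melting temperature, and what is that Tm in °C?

Primer 1: A+T=8, G+C=10 → Tm = 2(8)+4(10) = 56°C
Primer 2: A+T=7, G+C=13 → Tm = 2(7)+4(13) = 66°C
56°C vs 66°C → primer 2 is higher.

Primer 2, 66°C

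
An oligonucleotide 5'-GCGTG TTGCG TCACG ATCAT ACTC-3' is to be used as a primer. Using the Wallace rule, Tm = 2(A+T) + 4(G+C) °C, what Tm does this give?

74°C

Base counts: G=6, C=7, T=7, A=4
AT pairs contribute 11, GC pairs contribute 13.
Tm = 4·13 + 2·11 = 52 + 22 = 74°C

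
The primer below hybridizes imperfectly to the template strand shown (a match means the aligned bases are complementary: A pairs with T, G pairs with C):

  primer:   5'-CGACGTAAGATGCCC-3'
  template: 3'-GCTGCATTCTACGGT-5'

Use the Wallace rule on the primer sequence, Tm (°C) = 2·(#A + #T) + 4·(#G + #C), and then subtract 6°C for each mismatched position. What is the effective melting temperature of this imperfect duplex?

Primer base counts: A=4, T=2, G=4, C=5 → A+T=6, G+C=9
Perfect-match Tm = 2(6) + 4(9) = 12 + 36 = 48°C
Mismatches (positions where the bases are not complementary): 1 (at position 15)
Effective Tm = 48 − 1×6 = 48 − 6 = 42°C

42°C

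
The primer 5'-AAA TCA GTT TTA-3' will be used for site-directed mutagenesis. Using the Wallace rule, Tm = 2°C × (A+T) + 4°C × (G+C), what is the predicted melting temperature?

Scanning the sequence gives G=1, C=1, A=5, T=5.
AT pairs contribute 10, GC pairs contribute 2.
Tm = 4·2 + 2·10 = 8 + 20 = 28°C

28°C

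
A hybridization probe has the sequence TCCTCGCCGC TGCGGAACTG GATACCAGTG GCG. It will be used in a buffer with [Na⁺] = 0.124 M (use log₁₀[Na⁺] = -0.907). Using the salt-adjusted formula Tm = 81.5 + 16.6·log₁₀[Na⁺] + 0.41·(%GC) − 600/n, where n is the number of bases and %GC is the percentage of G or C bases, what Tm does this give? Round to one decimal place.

75.6°C

Length n = 33. T=6, C=11, G=11, A=5
G+C = 22, so %GC = 22/33 × 100 = 66.667%
Salt term: 16.6 × (-0.907) = -15.056
GC term: 0.41 × 66.667 = 27.333; length term: −600/33 = −18.182
Tm = 81.5 + (-15.056) + 27.333 − 18.182 = 75.595 → 75.6°C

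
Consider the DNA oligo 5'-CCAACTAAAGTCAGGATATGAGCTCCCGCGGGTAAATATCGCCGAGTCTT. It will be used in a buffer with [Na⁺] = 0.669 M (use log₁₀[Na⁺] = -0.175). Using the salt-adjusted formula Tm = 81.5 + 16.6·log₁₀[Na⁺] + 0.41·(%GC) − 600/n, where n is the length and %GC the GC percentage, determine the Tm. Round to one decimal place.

87.1°C

Length n = 50. C=13, G=12, A=14, T=11
G+C = 25, so %GC = 25/50 × 100 = 50%
Salt term: 16.6 × (-0.175) = -2.905
GC term: 0.41 × 50 = 20.5; length term: −600/50 = −12
Tm = 81.5 + (-2.905) + 20.5 − 12 = 87.095 → 87.1°C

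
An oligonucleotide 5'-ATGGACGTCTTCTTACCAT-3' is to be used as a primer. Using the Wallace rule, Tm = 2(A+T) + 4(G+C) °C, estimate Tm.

Counting bases: C=5, G=3, A=4, T=7
So N_AT = 11 and N_GC = 8.
Tm = 2×11 + 4×8 = 54°C

54°C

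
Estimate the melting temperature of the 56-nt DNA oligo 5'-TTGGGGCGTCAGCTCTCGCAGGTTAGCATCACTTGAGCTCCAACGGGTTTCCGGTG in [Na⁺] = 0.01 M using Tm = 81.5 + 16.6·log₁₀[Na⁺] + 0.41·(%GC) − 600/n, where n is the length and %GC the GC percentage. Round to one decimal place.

61.7°C

Length n = 56. Counting bases: T=15, G=18, A=8, C=15
G+C = 33, so %GC = 33/56 × 100 = 58.929%
Salt term: 16.6 × (-2) = -33.2
GC term: 0.41 × 58.929 = 24.161; length term: −600/56 = −10.714
Tm = 81.5 + (-33.2) + 24.161 − 10.714 = 61.747 → 61.7°C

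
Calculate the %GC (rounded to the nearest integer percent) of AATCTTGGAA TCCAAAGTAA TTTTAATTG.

24%

Base counts: A=11, T=11, C=3, G=4
G+C = 4 + 3 = 7 out of 29 bases
%GC = 7/29 × 100 = 24.14% ≈ 24%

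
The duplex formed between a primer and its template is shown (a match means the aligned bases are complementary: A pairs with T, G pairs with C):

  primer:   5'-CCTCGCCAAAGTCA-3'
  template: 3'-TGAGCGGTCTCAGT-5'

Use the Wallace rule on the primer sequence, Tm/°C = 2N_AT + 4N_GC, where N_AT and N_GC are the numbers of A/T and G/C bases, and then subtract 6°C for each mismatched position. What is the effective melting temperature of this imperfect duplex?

32°C

Primer base counts: A=4, T=2, G=2, C=6 → A+T=6, G+C=8
Perfect-match Tm = 2(6) + 4(8) = 12 + 32 = 44°C
Mismatches (positions where the bases are not complementary): 2 (at positions 1, 9)
Effective Tm = 44 − 2×6 = 44 − 12 = 32°C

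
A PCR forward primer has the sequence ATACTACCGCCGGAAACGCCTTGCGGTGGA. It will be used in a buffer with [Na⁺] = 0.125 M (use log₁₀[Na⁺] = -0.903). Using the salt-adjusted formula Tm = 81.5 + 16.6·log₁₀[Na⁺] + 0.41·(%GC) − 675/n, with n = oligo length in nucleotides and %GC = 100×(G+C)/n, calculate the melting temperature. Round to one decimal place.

68.6°C

Length n = 30. Counting bases: G=9, T=5, A=7, C=9
G+C = 18, so %GC = 18/30 × 100 = 60%
Salt term: 16.6 × (-0.903) = -14.99
GC term: 0.41 × 60 = 24.6; length term: −675/30 = −22.5
Tm = 81.5 + (-14.99) + 24.6 − 22.5 = 68.61 → 68.6°C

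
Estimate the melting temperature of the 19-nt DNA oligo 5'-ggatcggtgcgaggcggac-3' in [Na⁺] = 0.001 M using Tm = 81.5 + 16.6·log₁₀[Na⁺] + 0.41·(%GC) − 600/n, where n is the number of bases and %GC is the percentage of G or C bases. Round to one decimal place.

Length n = 19. Base counts: C=4, A=3, T=2, G=10
G+C = 14, so %GC = 14/19 × 100 = 73.684%
Salt term: 16.6 × (-3) = -49.8
GC term: 0.41 × 73.684 = 30.21; length term: −600/19 = −31.579
Tm = 81.5 + (-49.8) + 30.21 − 31.579 = 30.331 → 30.3°C

30.3°C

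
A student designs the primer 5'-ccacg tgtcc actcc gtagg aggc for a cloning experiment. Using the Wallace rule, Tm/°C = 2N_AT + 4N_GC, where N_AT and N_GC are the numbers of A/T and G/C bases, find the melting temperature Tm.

80°C

Scanning the sequence gives G=7, C=9, A=4, T=4.
AT pairs contribute 8, GC pairs contribute 16.
Tm = 2×8 + 4×16 = 80°C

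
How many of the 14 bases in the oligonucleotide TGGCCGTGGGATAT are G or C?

Scanning the sequence gives C=2, G=6, A=2, T=4.
G+C = 6 + 2 = 8

8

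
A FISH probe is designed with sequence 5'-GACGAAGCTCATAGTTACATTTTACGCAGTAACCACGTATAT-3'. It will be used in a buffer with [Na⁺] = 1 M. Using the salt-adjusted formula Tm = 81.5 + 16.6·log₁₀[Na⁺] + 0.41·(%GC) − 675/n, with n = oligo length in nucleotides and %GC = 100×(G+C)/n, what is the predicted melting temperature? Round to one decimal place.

81.0°C

Length n = 42. Base counts: A=14, T=12, C=9, G=7
G+C = 16, so %GC = 16/42 × 100 = 38.095%
Salt term: 16.6 × (0) = 0
GC term: 0.41 × 38.095 = 15.619; length term: −675/42 = −16.071
Tm = 81.5 + (0) + 15.619 − 16.071 = 81.048 → 81.0°C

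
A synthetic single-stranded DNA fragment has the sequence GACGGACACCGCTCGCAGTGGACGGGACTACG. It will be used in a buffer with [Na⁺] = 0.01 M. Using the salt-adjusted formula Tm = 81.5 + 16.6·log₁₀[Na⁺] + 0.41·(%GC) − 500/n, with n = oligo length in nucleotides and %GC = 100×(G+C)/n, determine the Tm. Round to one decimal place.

60.9°C

Length n = 32. Counting bases: C=10, G=12, A=7, T=3
G+C = 22, so %GC = 22/32 × 100 = 68.75%
Salt term: 16.6 × (-2) = -33.2
GC term: 0.41 × 68.75 = 28.188; length term: −500/32 = −15.625
Tm = 81.5 + (-33.2) + 28.188 − 15.625 = 60.863 → 60.9°C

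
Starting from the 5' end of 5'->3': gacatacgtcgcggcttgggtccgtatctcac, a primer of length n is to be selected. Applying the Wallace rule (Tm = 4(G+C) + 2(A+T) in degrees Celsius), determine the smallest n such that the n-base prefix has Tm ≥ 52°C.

First 15 bases: GACATACGTCGCGGC → Tm = 50°C (< 52°C)
First 16 bases: GACATACGTCGCGGCT → Tm = 52°C (≥ 52°C)
Each additional base adds 2°C (A/T) or 4°C (G/C), so Tm is non-decreasing in n; n = 16 is the first length to reach 52°C.

n = 16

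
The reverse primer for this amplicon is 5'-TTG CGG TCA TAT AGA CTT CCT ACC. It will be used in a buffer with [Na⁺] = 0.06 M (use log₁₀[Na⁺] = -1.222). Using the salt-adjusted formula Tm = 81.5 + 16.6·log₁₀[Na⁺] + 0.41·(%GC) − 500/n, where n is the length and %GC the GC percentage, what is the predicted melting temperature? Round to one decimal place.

59.2°C

Length n = 24. A=5, C=7, T=8, G=4
G+C = 11, so %GC = 11/24 × 100 = 45.833%
Salt term: 16.6 × (-1.222) = -20.285
GC term: 0.41 × 45.833 = 18.792; length term: −500/24 = −20.833
Tm = 81.5 + (-20.285) + 18.792 − 20.833 = 59.174 → 59.2°C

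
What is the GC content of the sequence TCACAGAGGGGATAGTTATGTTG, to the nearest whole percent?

43%

Scanning the sequence gives T=7, G=8, A=6, C=2.
G+C = 8 + 2 = 10 out of 23 bases
%GC = 10/23 × 100 = 43.48% ≈ 43%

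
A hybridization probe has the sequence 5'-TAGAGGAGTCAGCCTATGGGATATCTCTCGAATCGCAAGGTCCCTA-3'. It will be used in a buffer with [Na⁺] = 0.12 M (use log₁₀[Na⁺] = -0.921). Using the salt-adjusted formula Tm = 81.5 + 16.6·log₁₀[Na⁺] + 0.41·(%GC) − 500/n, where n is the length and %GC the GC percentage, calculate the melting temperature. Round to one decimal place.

Length n = 46. T=11, A=12, C=11, G=12
G+C = 23, so %GC = 23/46 × 100 = 50%
Salt term: 16.6 × (-0.921) = -15.289
GC term: 0.41 × 50 = 20.5; length term: −500/46 = −10.87
Tm = 81.5 + (-15.289) + 20.5 − 10.87 = 75.841 → 75.8°C

75.8°C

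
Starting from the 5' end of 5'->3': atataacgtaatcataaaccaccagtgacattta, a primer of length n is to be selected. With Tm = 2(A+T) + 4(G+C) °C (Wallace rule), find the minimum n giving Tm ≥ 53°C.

n = 22

First 21 bases: ATATAACGTAATCATAAACCA → Tm = 52°C (< 53°C)
First 22 bases: ATATAACGTAATCATAAACCAC → Tm = 56°C (≥ 53°C)
Since every base adds ≥2°C, Tm only increases with n, so the threshold is first crossed at n = 22.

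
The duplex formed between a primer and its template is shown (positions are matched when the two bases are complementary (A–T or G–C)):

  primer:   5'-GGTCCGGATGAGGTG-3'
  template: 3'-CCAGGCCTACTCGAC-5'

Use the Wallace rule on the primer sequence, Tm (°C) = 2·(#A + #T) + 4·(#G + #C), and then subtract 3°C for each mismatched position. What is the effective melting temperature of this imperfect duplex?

47°C

Primer base counts: A=2, T=3, G=8, C=2 → A+T=5, G+C=10
Perfect-match Tm = 2(5) + 4(10) = 10 + 40 = 50°C
Mismatches (positions where the bases are not complementary): 1 (at position 13)
Effective Tm = 50 − 1×3 = 50 − 3 = 47°C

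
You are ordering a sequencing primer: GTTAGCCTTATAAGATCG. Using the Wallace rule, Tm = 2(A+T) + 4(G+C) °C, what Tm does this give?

Scanning the sequence gives T=6, A=5, C=3, G=4.
AT pairs contribute 11, GC pairs contribute 7.
Tm = 2(11) + 4(7) = 22 + 28 = 50°C

50°C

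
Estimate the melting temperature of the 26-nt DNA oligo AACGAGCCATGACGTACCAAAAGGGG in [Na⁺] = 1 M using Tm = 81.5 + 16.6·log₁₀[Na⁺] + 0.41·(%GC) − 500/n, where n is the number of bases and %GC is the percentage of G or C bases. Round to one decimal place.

84.3°C

Length n = 26. T=2, A=10, G=8, C=6
G+C = 14, so %GC = 14/26 × 100 = 53.846%
Salt term: 16.6 × (0) = 0
GC term: 0.41 × 53.846 = 22.077; length term: −500/26 = −19.231
Tm = 81.5 + (0) + 22.077 − 19.231 = 84.346 → 84.3°C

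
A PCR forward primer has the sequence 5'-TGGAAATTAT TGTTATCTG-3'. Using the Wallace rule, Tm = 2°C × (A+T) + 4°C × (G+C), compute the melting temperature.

A=5, C=1, T=9, G=4
So N_AT = 14 and N_GC = 5.
Tm = 2×14 + 4×5 = 48°C

48°C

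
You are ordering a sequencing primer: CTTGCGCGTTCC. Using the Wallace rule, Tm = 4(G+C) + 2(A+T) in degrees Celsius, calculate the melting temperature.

40°C

Counting bases: A=0, T=4, C=5, G=3
So N_AT = 4 and N_GC = 8.
Tm = 2(4) + 4(8) = 8 + 32 = 40°C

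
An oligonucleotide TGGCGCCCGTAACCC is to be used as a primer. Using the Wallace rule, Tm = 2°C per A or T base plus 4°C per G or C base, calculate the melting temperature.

T=2, A=2, C=7, G=4
So N_AT = 4 and N_GC = 11.
Tm = 2×4 + 4×11 = 52°C

52°C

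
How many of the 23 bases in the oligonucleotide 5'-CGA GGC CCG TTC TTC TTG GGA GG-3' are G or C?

Base counts: T=6, A=2, C=6, G=9
G+C = 9 + 6 = 15

15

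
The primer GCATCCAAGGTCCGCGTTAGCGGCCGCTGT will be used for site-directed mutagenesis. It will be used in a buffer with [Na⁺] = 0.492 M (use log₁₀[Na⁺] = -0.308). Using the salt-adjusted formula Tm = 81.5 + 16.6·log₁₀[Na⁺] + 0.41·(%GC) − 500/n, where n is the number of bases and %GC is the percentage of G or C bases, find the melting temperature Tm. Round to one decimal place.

87.1°C

Length n = 30. Scanning the sequence gives C=10, G=10, T=6, A=4.
G+C = 20, so %GC = 20/30 × 100 = 66.667%
Salt term: 16.6 × (-0.308) = -5.113
GC term: 0.41 × 66.667 = 27.333; length term: −500/30 = −16.667
Tm = 81.5 + (-5.113) + 27.333 − 16.667 = 87.053 → 87.1°C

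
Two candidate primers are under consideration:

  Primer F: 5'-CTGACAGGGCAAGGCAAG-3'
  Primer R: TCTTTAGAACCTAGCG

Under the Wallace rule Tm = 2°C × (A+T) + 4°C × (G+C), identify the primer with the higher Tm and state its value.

Primer F: A+T=7, G+C=11 → Tm = 2(7)+4(11) = 58°C
Primer R: A+T=9, G+C=7 → Tm = 2(9)+4(7) = 46°C
58°C vs 46°C → primer F is higher.

Primer F, 58°C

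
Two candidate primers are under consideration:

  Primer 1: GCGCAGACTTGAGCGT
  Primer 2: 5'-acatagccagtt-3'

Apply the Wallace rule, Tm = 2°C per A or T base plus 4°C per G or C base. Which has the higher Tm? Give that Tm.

Primer 1, 52°C

Primer 1: A+T=6, G+C=10 → Tm = 2(6)+4(10) = 52°C
Primer 2: A+T=7, G+C=5 → Tm = 2(7)+4(5) = 34°C
52°C vs 34°C → primer 1 is higher.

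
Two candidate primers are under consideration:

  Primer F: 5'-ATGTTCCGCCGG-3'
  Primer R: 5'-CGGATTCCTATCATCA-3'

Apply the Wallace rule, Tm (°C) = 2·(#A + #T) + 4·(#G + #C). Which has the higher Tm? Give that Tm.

Primer F: A+T=4, G+C=8 → Tm = 2(4)+4(8) = 40°C
Primer R: A+T=9, G+C=7 → Tm = 2(9)+4(7) = 46°C
40°C vs 46°C → primer R is higher.

Primer R, 46°C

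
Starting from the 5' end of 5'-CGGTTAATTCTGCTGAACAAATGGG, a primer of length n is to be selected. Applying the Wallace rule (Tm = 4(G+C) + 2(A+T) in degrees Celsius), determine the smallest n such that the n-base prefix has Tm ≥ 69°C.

n = 25

First 24 bases: CGGTTAATTCTGCTGAACAAATGG → Tm = 68°C (< 69°C)
First 25 bases: CGGTTAATTCTGCTGAACAAATGGG → Tm = 72°C (≥ 69°C)
Each additional base adds 2°C (A/T) or 4°C (G/C), so Tm is non-decreasing in n; n = 25 is the first length to reach 69°C.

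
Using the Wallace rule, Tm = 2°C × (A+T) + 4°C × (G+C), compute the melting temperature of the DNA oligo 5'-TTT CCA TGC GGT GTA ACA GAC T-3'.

64°C

T=7, A=5, G=5, C=5
So N_AT = 12 and N_GC = 10.
Tm = 2(12) + 4(10) = 24 + 40 = 64°C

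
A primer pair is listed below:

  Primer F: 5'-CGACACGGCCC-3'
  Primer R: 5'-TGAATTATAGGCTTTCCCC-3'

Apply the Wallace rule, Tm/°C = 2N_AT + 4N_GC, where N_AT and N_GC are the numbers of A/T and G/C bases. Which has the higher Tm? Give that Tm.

Primer F: A+T=2, G+C=9 → Tm = 2(2)+4(9) = 40°C
Primer R: A+T=11, G+C=8 → Tm = 2(11)+4(8) = 54°C
40°C vs 54°C → primer R is higher.

Primer R, 54°C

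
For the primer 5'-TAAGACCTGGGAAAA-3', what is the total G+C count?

6

T=2, C=2, G=4, A=7
G+C = 4 + 2 = 6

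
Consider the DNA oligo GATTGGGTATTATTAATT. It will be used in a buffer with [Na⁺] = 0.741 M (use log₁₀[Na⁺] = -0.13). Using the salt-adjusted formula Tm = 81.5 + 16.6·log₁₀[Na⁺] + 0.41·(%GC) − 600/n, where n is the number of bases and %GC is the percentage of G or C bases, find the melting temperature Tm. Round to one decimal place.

55.1°C

Length n = 18. Scanning the sequence gives A=5, G=4, C=0, T=9.
G+C = 4, so %GC = 4/18 × 100 = 22.222%
Salt term: 16.6 × (-0.13) = -2.158
GC term: 0.41 × 22.222 = 9.111; length term: −600/18 = −33.333
Tm = 81.5 + (-2.158) + 9.111 − 33.333 = 55.12 → 55.1°C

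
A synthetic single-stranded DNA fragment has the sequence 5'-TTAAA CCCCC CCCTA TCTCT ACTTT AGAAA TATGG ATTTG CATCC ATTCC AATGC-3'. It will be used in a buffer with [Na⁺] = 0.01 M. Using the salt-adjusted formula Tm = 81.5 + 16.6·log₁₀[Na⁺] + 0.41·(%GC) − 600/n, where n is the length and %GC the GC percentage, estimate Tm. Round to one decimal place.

Length n = 55. Scanning the sequence gives G=5, C=17, A=15, T=18.
G+C = 22, so %GC = 22/55 × 100 = 40%
Salt term: 16.6 × (-2) = -33.2
GC term: 0.41 × 40 = 16.4; length term: −600/55 = −10.909
Tm = 81.5 + (-33.2) + 16.4 − 10.909 = 53.791 → 53.8°C

53.8°C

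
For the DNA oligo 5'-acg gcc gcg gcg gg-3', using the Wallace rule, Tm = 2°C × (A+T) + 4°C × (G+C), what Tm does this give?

54°C

Scanning the sequence gives C=5, A=1, G=8, T=0.
A+T = 1, G+C = 13
Tm = 2(1) + 4(13) = 2 + 52 = 54°C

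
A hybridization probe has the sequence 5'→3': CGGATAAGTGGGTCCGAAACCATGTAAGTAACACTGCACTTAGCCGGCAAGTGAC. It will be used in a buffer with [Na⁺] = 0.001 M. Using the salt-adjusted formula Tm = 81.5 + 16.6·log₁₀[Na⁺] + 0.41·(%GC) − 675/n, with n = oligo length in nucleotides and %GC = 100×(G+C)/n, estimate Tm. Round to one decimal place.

40.3°C

Length n = 55. Scanning the sequence gives A=17, T=10, G=15, C=13.
G+C = 28, so %GC = 28/55 × 100 = 50.909%
Salt term: 16.6 × (-3) = -49.8
GC term: 0.41 × 50.909 = 20.873; length term: −675/55 = −12.273
Tm = 81.5 + (-49.8) + 20.873 − 12.273 = 40.3 → 40.3°C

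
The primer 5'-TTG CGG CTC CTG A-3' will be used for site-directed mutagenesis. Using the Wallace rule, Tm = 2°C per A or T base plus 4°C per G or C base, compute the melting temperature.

Scanning the sequence gives T=4, G=4, C=4, A=1.
AT pairs contribute 5, GC pairs contribute 8.
Tm = 2(5) + 4(8) = 10 + 32 = 42°C

42°C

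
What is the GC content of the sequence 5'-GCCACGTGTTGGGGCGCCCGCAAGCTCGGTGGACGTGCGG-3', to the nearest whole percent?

Scanning the sequence gives G=18, T=6, A=4, C=12.
G+C = 18 + 12 = 30 out of 40 bases
%GC = 30/40 × 100 = 75% ≈ 75%

75%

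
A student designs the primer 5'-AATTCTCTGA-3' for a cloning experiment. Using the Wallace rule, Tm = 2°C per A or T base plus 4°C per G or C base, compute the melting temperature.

Scanning the sequence gives A=3, G=1, C=2, T=4.
A+T = 7, G+C = 3
Tm = 4·3 + 2·7 = 12 + 14 = 26°C

26°C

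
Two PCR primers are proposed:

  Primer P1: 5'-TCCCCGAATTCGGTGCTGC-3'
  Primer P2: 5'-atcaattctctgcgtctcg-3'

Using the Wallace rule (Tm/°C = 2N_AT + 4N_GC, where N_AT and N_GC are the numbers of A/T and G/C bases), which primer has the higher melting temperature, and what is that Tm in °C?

Primer P1, 62°C

Primer P1: A+T=7, G+C=12 → Tm = 2(7)+4(12) = 62°C
Primer P2: A+T=10, G+C=9 → Tm = 2(10)+4(9) = 56°C
62°C vs 56°C → primer P1 is higher.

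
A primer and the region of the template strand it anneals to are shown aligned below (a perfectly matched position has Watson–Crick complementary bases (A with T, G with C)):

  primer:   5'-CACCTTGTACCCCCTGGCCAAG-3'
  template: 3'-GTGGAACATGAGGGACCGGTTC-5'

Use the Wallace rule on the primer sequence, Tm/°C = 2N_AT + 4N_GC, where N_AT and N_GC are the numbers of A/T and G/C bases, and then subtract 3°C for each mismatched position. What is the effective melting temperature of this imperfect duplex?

Primer base counts: A=4, T=4, G=4, C=10 → A+T=8, G+C=14
Perfect-match Tm = 2(8) + 4(14) = 16 + 56 = 72°C
Mismatches (positions where the bases are not complementary): 1 (at position 11)
Effective Tm = 72 − 1×3 = 72 − 3 = 69°C

69°C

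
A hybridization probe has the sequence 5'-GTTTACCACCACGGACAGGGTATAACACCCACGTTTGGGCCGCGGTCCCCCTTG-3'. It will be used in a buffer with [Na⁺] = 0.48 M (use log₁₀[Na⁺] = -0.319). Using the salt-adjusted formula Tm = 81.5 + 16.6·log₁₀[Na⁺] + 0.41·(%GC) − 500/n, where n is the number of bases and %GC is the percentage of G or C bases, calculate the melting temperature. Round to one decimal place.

Length n = 54. G=14, A=10, T=11, C=19
G+C = 33, so %GC = 33/54 × 100 = 61.111%
Salt term: 16.6 × (-0.319) = -5.295
GC term: 0.41 × 61.111 = 25.056; length term: −500/54 = −9.259
Tm = 81.5 + (-5.295) + 25.056 − 9.259 = 92.002 → 92.0°C

92.0°C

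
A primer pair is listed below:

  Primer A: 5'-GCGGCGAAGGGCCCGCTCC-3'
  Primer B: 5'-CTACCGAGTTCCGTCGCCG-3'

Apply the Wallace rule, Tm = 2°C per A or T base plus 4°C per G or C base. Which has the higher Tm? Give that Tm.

Primer A: A+T=3, G+C=16 → Tm = 2(3)+4(16) = 70°C
Primer B: A+T=6, G+C=13 → Tm = 2(6)+4(13) = 64°C
70°C vs 64°C → primer A is higher.

Primer A, 70°C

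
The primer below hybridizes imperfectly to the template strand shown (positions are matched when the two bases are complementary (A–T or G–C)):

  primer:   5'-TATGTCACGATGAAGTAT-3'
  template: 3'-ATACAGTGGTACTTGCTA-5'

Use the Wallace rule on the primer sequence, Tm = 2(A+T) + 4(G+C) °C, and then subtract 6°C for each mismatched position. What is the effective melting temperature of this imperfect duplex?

30°C

Primer base counts: A=6, T=6, G=4, C=2 → A+T=12, G+C=6
Perfect-match Tm = 2(12) + 4(6) = 24 + 24 = 48°C
Mismatches (positions where the bases are not complementary): 3 (at positions 9, 15, 16)
Effective Tm = 48 − 3×6 = 48 − 18 = 30°C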